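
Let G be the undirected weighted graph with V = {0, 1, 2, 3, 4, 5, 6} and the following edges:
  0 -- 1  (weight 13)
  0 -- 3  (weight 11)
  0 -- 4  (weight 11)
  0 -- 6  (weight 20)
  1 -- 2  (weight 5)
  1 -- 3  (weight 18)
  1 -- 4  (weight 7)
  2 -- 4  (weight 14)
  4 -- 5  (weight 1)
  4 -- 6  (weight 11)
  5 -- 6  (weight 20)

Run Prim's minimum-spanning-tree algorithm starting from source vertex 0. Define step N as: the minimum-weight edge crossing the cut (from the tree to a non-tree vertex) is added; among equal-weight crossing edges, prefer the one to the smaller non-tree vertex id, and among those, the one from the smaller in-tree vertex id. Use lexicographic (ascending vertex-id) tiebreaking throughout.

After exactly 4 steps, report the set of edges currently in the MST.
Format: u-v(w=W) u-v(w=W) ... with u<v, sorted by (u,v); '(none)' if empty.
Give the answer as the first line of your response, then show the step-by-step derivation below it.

0-3(w=11) 0-4(w=11) 1-4(w=7) 4-5(w=1)

step 1: add edge 0-3 (w=11); MST = {0-3(w=11)}
step 2: add edge 0-4 (w=11); MST = {0-3(w=11) 0-4(w=11)}
step 3: add edge 4-5 (w=1); MST = {0-3(w=11) 0-4(w=11) 4-5(w=1)}
step 4: add edge 1-4 (w=7); MST = {0-3(w=11) 0-4(w=11) 1-4(w=7) 4-5(w=1)}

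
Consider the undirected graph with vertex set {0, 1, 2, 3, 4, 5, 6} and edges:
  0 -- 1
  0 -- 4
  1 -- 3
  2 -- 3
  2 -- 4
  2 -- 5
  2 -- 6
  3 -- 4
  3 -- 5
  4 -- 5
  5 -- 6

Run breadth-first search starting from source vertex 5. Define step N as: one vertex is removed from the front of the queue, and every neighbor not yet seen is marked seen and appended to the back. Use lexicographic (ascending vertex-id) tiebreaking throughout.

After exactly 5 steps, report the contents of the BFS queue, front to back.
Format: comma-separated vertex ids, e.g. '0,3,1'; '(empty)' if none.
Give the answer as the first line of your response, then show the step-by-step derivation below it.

1,0

step 1: dequeue 5; queue=[2,3,4,6]; order=5
step 2: dequeue 2; queue=[3,4,6]; order=5,2
step 3: dequeue 3; queue=[4,6,1]; order=5,2,3
step 4: dequeue 4; queue=[6,1,0]; order=5,2,3,4
step 5: dequeue 6; queue=[1,0]; order=5,2,3,4,6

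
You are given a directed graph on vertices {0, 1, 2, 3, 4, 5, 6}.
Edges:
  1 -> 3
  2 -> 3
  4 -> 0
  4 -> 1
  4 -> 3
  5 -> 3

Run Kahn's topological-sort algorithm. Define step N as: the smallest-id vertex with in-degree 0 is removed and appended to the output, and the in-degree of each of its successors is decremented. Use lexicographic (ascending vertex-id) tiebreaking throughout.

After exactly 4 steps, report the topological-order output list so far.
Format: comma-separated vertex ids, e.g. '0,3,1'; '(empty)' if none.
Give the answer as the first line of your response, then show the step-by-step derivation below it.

2,4,0,1

step 1: output 2; order=[2]; indeg=(1,1,0,3,0,0,0)
step 2: output 4; order=[2,4]; indeg=(0,0,0,2,0,0,0)
step 3: output 0; order=[2,4,0]; indeg=(0,0,0,2,0,0,0)
step 4: output 1; order=[2,4,0,1]; indeg=(0,0,0,1,0,0,0)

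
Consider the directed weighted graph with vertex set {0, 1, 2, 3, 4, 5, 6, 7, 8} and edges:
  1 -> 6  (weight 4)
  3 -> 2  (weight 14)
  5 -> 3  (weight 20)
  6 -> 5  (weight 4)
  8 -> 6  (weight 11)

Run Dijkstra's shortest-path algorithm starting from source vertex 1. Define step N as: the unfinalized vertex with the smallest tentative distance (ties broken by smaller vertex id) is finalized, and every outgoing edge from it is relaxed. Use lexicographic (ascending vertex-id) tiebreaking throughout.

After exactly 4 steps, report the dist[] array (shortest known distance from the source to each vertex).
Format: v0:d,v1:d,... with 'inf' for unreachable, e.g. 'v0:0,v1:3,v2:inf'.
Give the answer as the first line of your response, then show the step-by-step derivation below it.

v0:inf,v1:0,v2:42,v3:28,v4:inf,v5:8,v6:4,v7:inf,v8:inf

step 1: dist = v0:inf,v1:0,v2:inf,v3:inf,v4:inf,v5:inf,v6:4,v7:inf,v8:inf
step 2: dist = v0:inf,v1:0,v2:inf,v3:inf,v4:inf,v5:8,v6:4,v7:inf,v8:inf
step 3: dist = v0:inf,v1:0,v2:inf,v3:28,v4:inf,v5:8,v6:4,v7:inf,v8:inf
step 4: dist = v0:inf,v1:0,v2:42,v3:28,v4:inf,v5:8,v6:4,v7:inf,v8:inf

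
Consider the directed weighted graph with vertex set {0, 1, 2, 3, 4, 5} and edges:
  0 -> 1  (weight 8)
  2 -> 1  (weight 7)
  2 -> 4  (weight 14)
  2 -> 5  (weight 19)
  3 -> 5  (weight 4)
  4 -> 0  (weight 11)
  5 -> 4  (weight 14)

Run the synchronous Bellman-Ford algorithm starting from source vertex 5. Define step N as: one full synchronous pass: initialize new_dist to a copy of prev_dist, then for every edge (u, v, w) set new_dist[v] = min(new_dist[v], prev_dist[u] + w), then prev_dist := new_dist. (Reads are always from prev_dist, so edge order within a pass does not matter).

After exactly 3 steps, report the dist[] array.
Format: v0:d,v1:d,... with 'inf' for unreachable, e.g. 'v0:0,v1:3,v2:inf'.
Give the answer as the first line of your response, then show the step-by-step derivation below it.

v0:25,v1:33,v2:inf,v3:inf,v4:14,v5:0

step 1: dist = v0:inf,v1:inf,v2:inf,v3:inf,v4:14,v5:0
step 2: dist = v0:25,v1:inf,v2:inf,v3:inf,v4:14,v5:0
step 3: dist = v0:25,v1:33,v2:inf,v3:inf,v4:14,v5:0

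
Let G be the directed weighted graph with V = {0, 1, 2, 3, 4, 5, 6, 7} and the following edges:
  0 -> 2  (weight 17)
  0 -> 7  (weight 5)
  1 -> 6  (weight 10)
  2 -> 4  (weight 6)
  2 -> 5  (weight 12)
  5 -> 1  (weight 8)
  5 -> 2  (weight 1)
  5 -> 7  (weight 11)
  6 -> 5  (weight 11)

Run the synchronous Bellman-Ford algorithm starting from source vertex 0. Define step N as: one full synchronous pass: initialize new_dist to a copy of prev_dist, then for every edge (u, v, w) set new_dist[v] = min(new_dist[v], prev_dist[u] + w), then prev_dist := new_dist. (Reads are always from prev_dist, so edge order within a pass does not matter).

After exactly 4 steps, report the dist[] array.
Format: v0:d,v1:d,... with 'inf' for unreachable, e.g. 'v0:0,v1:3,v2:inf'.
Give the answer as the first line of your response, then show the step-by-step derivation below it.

v0:0,v1:37,v2:17,v3:inf,v4:23,v5:29,v6:47,v7:5

step 1: dist = v0:0,v1:inf,v2:17,v3:inf,v4:inf,v5:inf,v6:inf,v7:5
step 2: dist = v0:0,v1:inf,v2:17,v3:inf,v4:23,v5:29,v6:inf,v7:5
step 3: dist = v0:0,v1:37,v2:17,v3:inf,v4:23,v5:29,v6:inf,v7:5
step 4: dist = v0:0,v1:37,v2:17,v3:inf,v4:23,v5:29,v6:47,v7:5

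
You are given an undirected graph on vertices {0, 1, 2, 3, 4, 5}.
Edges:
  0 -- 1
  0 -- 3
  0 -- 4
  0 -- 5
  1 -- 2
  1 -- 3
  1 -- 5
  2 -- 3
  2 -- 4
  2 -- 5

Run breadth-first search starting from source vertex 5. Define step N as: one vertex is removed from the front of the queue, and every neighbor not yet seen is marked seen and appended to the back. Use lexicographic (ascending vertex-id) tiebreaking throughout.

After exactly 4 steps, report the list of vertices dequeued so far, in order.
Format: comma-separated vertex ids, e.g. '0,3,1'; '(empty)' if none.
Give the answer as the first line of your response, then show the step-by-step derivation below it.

5,0,1,2

step 1: dequeue 5; queue=[0,1,2]; order=5
step 2: dequeue 0; queue=[1,2,3,4]; order=5,0
step 3: dequeue 1; queue=[2,3,4]; order=5,0,1
step 4: dequeue 2; queue=[3,4]; order=5,0,1,2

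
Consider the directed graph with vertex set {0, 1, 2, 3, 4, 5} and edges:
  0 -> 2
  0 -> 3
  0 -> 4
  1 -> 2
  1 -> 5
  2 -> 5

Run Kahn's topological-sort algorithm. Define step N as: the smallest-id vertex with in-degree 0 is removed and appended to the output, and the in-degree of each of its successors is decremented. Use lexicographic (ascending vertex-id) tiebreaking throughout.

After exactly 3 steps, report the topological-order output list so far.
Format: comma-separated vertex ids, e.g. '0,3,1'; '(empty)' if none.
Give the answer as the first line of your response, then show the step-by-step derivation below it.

0,1,2

step 1: output 0; order=[0]; indeg=(0,0,1,0,0,2)
step 2: output 1; order=[0,1]; indeg=(0,0,0,0,0,1)
step 3: output 2; order=[0,1,2]; indeg=(0,0,0,0,0,0)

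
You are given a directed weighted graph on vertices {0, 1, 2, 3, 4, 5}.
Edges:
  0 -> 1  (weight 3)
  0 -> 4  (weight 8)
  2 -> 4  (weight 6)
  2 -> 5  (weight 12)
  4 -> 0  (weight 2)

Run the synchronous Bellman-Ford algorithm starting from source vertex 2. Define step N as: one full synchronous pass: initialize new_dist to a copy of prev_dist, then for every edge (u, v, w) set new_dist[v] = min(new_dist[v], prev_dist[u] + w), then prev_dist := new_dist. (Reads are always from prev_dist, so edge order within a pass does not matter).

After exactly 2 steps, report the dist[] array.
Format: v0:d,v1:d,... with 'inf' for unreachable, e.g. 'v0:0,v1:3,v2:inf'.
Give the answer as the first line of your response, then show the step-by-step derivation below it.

v0:8,v1:inf,v2:0,v3:inf,v4:6,v5:12

step 1: dist = v0:inf,v1:inf,v2:0,v3:inf,v4:6,v5:12
step 2: dist = v0:8,v1:inf,v2:0,v3:inf,v4:6,v5:12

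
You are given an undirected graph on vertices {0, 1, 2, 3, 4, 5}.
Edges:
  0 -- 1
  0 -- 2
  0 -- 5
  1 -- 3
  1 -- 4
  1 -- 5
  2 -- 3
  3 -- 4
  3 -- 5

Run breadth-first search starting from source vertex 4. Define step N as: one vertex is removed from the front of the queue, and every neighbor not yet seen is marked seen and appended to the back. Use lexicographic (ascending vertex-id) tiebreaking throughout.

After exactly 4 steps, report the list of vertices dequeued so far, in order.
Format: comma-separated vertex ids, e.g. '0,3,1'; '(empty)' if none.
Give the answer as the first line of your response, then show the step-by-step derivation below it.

4,1,3,0

step 1: dequeue 4; queue=[1,3]; order=4
step 2: dequeue 1; queue=[3,0,5]; order=4,1
step 3: dequeue 3; queue=[0,5,2]; order=4,1,3
step 4: dequeue 0; queue=[5,2]; order=4,1,3,0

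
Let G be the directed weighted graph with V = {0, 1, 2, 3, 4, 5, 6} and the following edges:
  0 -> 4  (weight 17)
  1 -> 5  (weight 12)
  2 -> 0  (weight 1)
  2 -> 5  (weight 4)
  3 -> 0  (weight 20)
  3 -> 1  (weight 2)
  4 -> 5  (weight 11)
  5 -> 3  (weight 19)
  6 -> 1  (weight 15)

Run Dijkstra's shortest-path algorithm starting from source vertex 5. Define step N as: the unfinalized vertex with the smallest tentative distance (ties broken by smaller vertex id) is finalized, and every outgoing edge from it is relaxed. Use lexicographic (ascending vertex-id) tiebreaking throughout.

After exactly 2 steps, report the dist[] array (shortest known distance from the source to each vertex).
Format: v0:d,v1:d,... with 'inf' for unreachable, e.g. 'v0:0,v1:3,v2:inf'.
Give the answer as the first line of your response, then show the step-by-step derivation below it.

v0:39,v1:21,v2:inf,v3:19,v4:inf,v5:0,v6:inf

step 1: dist = v0:inf,v1:inf,v2:inf,v3:19,v4:inf,v5:0,v6:inf
step 2: dist = v0:39,v1:21,v2:inf,v3:19,v4:inf,v5:0,v6:inf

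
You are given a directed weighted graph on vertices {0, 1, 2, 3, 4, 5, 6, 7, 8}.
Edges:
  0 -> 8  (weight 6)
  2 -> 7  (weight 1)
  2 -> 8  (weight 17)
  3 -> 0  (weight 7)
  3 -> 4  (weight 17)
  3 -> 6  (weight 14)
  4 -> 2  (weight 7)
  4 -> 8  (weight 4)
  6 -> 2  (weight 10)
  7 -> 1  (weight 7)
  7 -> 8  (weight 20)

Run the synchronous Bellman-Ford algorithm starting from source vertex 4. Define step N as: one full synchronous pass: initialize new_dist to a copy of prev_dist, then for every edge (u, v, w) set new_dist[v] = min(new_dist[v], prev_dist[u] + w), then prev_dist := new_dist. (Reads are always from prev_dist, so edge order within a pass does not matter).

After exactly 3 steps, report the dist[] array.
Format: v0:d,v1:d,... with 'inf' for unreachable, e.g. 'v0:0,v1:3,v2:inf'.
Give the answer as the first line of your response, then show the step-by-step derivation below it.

v0:inf,v1:15,v2:7,v3:inf,v4:0,v5:inf,v6:inf,v7:8,v8:4

step 1: dist = v0:inf,v1:inf,v2:7,v3:inf,v4:0,v5:inf,v6:inf,v7:inf,v8:4
step 2: dist = v0:inf,v1:inf,v2:7,v3:inf,v4:0,v5:inf,v6:inf,v7:8,v8:4
step 3: dist = v0:inf,v1:15,v2:7,v3:inf,v4:0,v5:inf,v6:inf,v7:8,v8:4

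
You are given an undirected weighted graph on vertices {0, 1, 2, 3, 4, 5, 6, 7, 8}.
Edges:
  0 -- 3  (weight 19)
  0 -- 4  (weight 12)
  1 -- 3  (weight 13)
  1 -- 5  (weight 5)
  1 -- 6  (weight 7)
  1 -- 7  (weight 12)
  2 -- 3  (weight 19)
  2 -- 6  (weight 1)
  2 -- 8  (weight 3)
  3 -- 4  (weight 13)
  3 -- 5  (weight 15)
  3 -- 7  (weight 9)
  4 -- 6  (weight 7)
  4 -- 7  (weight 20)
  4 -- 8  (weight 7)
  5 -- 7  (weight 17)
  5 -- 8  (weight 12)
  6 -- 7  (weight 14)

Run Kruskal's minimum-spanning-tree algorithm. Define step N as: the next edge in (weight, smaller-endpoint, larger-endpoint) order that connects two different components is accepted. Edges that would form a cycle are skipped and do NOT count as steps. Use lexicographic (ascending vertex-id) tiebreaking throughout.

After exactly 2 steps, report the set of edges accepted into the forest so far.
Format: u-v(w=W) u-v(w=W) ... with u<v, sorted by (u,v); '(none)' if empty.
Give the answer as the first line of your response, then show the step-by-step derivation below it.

2-6(w=1) 2-8(w=3)

step 1: add edge 2-6 (w=1); MST = {2-6(w=1)}
step 2: add edge 2-8 (w=3); MST = {2-6(w=1) 2-8(w=3)}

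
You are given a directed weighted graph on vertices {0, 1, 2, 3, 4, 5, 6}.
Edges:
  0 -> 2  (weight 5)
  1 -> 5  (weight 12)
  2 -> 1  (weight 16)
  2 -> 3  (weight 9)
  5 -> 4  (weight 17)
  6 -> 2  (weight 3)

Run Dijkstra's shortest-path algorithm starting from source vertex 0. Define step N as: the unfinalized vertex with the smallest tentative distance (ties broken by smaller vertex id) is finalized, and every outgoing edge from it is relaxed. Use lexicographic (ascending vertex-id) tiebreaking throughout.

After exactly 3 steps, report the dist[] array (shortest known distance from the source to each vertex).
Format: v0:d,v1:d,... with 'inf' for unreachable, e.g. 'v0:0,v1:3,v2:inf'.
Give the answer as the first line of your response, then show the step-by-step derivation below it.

v0:0,v1:21,v2:5,v3:14,v4:inf,v5:inf,v6:inf

step 1: dist = v0:0,v1:inf,v2:5,v3:inf,v4:inf,v5:inf,v6:inf
step 2: dist = v0:0,v1:21,v2:5,v3:14,v4:inf,v5:inf,v6:inf
step 3: dist = v0:0,v1:21,v2:5,v3:14,v4:inf,v5:inf,v6:inf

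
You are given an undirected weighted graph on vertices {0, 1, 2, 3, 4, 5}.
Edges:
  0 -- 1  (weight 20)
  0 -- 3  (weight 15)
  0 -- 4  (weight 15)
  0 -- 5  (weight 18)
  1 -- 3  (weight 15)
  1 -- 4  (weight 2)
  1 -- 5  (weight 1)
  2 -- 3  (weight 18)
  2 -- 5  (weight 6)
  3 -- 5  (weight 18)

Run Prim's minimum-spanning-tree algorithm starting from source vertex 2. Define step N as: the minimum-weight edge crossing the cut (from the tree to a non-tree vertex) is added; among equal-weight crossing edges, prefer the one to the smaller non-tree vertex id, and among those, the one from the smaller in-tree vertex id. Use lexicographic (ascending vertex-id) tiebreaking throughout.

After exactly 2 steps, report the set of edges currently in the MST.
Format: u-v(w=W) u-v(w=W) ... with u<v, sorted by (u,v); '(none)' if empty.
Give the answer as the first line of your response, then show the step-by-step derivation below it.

1-5(w=1) 2-5(w=6)

step 1: add edge 2-5 (w=6); MST = {2-5(w=6)}
step 2: add edge 1-5 (w=1); MST = {1-5(w=1) 2-5(w=6)}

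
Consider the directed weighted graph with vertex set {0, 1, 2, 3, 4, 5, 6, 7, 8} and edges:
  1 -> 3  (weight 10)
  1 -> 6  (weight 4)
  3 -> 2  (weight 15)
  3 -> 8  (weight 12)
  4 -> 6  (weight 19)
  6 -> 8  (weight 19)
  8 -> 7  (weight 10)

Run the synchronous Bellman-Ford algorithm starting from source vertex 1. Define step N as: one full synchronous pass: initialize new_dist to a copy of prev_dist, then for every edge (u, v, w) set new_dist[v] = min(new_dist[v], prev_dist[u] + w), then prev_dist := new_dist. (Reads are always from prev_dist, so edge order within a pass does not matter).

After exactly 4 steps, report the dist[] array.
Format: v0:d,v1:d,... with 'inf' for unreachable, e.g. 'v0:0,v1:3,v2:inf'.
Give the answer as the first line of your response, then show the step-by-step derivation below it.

v0:inf,v1:0,v2:25,v3:10,v4:inf,v5:inf,v6:4,v7:32,v8:22

step 1: dist = v0:inf,v1:0,v2:inf,v3:10,v4:inf,v5:inf,v6:4,v7:inf,v8:inf
step 2: dist = v0:inf,v1:0,v2:25,v3:10,v4:inf,v5:inf,v6:4,v7:inf,v8:22
step 3: dist = v0:inf,v1:0,v2:25,v3:10,v4:inf,v5:inf,v6:4,v7:32,v8:22
step 4: dist = v0:inf,v1:0,v2:25,v3:10,v4:inf,v5:inf,v6:4,v7:32,v8:22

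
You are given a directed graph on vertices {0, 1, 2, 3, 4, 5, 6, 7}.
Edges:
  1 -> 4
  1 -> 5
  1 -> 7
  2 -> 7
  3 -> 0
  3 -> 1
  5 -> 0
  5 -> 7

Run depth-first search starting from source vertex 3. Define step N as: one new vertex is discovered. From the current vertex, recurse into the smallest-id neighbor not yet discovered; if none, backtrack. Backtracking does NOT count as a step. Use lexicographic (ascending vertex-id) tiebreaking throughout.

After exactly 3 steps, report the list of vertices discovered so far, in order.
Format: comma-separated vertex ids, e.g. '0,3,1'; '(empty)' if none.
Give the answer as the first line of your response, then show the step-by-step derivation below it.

3,0,1

step 1: discover 3; path=3; order=3
step 2: discover 0; path=3>0; order=3,0
step 3: discover 1; path=3>1; order=3,0,1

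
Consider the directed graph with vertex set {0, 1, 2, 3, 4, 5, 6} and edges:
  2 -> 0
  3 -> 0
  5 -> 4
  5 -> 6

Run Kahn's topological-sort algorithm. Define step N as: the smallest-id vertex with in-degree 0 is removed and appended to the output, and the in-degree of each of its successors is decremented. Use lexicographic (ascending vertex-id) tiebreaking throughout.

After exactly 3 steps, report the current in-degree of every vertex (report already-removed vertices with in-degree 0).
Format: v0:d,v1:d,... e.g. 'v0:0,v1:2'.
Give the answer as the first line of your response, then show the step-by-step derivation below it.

v0:0,v1:0,v2:0,v3:0,v4:1,v5:0,v6:1

step 1: output 1; order=[1]; indeg=(2,0,0,0,1,0,1)
step 2: output 2; order=[1,2]; indeg=(1,0,0,0,1,0,1)
step 3: output 3; order=[1,2,3]; indeg=(0,0,0,0,1,0,1)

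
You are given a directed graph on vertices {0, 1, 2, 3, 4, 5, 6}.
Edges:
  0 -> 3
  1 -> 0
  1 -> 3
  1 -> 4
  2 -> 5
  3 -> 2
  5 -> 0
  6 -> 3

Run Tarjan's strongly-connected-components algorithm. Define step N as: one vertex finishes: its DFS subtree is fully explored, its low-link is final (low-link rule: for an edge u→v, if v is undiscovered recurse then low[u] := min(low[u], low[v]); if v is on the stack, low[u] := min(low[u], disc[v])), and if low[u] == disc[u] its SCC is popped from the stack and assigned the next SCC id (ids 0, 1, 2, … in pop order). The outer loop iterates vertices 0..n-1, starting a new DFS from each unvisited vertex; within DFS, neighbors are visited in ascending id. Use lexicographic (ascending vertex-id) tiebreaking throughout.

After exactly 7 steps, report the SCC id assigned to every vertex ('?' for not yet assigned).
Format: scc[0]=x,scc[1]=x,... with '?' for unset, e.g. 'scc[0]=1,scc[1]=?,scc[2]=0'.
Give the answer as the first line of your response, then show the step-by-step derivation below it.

scc[0]=0,scc[1]=2,scc[2]=0,scc[3]=0,scc[4]=1,scc[5]=0,scc[6]=3

step 1: low=(low[0]=0,low[1]=?,low[2]=2,low[3]=1,low[4]=?,low[5]=0,low[6]=?); scc=(scc[0]=?,scc[1]=?,scc[2]=?,scc[3]=?,scc[4]=?,scc[5]=?,scc[6]=?)
step 2: low=(low[0]=0,low[1]=?,low[2]=0,low[3]=1,low[4]=?,low[5]=0,low[6]=?); scc=(scc[0]=?,scc[1]=?,scc[2]=?,scc[3]=?,scc[4]=?,scc[5]=?,scc[6]=?)
step 3: low=(low[0]=0,low[1]=?,low[2]=0,low[3]=0,low[4]=?,low[5]=0,low[6]=?); scc=(scc[0]=?,scc[1]=?,scc[2]=?,scc[3]=?,scc[4]=?,scc[5]=?,scc[6]=?)
step 4: low=(low[0]=0,low[1]=?,low[2]=0,low[3]=0,low[4]=?,low[5]=0,low[6]=?); scc=(scc[0]=0,scc[1]=?,scc[2]=0,scc[3]=0,scc[4]=?,scc[5]=0,scc[6]=?)
step 5: low=(low[0]=0,low[1]=4,low[2]=0,low[3]=0,low[4]=5,low[5]=0,low[6]=?); scc=(scc[0]=0,scc[1]=?,scc[2]=0,scc[3]=0,scc[4]=1,scc[5]=0,scc[6]=?)
step 6: low=(low[0]=0,low[1]=4,low[2]=0,low[3]=0,low[4]=5,low[5]=0,low[6]=?); scc=(scc[0]=0,scc[1]=2,scc[2]=0,scc[3]=0,scc[4]=1,scc[5]=0,scc[6]=?)
step 7: low=(low[0]=0,low[1]=4,low[2]=0,low[3]=0,low[4]=5,low[5]=0,low[6]=6); scc=(scc[0]=0,scc[1]=2,scc[2]=0,scc[3]=0,scc[4]=1,scc[5]=0,scc[6]=3)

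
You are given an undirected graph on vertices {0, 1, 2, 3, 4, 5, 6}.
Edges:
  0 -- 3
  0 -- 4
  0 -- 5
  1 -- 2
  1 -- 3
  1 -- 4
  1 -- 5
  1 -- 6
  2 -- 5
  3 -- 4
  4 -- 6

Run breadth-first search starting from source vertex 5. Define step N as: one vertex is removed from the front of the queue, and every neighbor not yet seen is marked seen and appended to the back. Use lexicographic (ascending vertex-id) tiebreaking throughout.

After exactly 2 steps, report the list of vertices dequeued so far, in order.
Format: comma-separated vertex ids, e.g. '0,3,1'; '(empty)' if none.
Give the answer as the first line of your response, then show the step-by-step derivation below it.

5,0

step 1: dequeue 5; queue=[0,1,2]; order=5
step 2: dequeue 0; queue=[1,2,3,4]; order=5,0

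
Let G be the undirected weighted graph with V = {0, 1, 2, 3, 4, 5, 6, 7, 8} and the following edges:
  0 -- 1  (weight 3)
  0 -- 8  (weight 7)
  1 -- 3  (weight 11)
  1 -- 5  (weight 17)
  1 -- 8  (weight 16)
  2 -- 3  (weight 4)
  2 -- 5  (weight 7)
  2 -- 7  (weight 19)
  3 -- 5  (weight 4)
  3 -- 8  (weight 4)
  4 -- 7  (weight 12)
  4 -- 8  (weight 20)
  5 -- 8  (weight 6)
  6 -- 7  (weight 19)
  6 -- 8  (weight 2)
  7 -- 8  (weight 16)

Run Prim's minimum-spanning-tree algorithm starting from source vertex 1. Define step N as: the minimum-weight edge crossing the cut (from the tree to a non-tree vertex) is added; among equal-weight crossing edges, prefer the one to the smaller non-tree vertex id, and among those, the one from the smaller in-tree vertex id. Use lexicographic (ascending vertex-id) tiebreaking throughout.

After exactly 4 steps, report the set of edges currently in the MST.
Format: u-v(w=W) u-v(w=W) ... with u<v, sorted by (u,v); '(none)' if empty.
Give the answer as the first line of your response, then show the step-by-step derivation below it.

0-1(w=3) 0-8(w=7) 3-8(w=4) 6-8(w=2)

step 1: add edge 0-1 (w=3); MST = {0-1(w=3)}
step 2: add edge 0-8 (w=7); MST = {0-1(w=3) 0-8(w=7)}
step 3: add edge 6-8 (w=2); MST = {0-1(w=3) 0-8(w=7) 6-8(w=2)}
step 4: add edge 3-8 (w=4); MST = {0-1(w=3) 0-8(w=7) 3-8(w=4) 6-8(w=2)}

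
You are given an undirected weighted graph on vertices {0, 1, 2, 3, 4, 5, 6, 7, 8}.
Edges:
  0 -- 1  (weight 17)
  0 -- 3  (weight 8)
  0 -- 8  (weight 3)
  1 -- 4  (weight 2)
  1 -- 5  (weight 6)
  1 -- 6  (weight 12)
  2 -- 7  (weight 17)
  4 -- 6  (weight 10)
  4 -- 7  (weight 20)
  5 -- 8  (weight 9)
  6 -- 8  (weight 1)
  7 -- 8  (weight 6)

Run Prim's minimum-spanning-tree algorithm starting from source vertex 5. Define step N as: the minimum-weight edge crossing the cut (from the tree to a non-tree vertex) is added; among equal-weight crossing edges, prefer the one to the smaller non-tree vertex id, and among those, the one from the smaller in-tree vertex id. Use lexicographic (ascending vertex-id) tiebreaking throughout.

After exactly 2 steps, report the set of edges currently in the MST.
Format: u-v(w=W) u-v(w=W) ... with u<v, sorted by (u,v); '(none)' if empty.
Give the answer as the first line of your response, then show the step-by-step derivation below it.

1-4(w=2) 1-5(w=6)

step 1: add edge 1-5 (w=6); MST = {1-5(w=6)}
step 2: add edge 1-4 (w=2); MST = {1-4(w=2) 1-5(w=6)}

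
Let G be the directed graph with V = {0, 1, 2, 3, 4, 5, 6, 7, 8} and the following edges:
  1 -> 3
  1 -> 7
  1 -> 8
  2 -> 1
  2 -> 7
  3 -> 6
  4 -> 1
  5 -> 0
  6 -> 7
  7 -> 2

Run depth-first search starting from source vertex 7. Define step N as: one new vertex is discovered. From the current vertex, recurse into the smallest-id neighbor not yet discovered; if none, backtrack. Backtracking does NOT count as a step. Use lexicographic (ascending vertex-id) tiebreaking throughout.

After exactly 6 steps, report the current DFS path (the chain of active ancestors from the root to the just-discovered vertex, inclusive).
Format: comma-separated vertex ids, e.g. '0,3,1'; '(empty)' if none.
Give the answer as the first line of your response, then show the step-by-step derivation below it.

7,2,1,8

step 1: discover 7; path=7; order=7
step 2: discover 2; path=7>2; order=7,2
step 3: discover 1; path=7>2>1; order=7,2,1
step 4: discover 3; path=7>2>1>3; order=7,2,1,3
step 5: discover 6; path=7>2>1>3>6; order=7,2,1,3,6
step 6: discover 8; path=7>2>1>8; order=7,2,1,3,6,8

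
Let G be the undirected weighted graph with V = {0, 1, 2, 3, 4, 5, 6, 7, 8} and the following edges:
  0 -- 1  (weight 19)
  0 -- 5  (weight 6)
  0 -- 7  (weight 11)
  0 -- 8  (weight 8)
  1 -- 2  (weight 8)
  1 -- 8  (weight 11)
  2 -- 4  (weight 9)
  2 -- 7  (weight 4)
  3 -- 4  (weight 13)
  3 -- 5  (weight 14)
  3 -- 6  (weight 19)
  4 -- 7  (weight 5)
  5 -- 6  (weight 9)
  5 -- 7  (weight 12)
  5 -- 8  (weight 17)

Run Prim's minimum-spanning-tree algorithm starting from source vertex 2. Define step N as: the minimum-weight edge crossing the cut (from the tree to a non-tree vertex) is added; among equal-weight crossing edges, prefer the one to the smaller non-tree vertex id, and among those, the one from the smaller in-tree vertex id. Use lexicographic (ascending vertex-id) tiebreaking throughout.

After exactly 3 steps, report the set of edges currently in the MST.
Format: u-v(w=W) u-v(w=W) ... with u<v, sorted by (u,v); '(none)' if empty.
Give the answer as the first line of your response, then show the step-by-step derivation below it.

1-2(w=8) 2-7(w=4) 4-7(w=5)

step 1: add edge 2-7 (w=4); MST = {2-7(w=4)}
step 2: add edge 4-7 (w=5); MST = {2-7(w=4) 4-7(w=5)}
step 3: add edge 1-2 (w=8); MST = {1-2(w=8) 2-7(w=4) 4-7(w=5)}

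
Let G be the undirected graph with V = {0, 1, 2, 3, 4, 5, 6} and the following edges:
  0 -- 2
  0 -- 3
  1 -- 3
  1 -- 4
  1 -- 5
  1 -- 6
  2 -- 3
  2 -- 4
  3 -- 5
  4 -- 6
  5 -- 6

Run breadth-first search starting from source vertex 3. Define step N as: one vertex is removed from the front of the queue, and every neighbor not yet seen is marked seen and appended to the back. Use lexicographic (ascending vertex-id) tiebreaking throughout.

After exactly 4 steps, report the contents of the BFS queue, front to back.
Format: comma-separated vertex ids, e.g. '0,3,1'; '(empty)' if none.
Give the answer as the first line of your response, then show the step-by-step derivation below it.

5,4,6

step 1: dequeue 3; queue=[0,1,2,5]; order=3
step 2: dequeue 0; queue=[1,2,5]; order=3,0
step 3: dequeue 1; queue=[2,5,4,6]; order=3,0,1
step 4: dequeue 2; queue=[5,4,6]; order=3,0,1,2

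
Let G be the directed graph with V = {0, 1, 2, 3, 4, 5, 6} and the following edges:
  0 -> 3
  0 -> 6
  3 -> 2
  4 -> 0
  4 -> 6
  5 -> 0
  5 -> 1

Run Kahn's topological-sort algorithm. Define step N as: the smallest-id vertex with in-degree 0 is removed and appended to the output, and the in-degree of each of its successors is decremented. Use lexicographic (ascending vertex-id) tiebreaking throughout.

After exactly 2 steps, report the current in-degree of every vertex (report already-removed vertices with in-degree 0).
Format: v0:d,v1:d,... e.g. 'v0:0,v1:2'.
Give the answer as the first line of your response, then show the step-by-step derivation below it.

v0:0,v1:0,v2:1,v3:1,v4:0,v5:0,v6:1

step 1: output 4; order=[4]; indeg=(1,1,1,1,0,0,1)
step 2: output 5; order=[4,5]; indeg=(0,0,1,1,0,0,1)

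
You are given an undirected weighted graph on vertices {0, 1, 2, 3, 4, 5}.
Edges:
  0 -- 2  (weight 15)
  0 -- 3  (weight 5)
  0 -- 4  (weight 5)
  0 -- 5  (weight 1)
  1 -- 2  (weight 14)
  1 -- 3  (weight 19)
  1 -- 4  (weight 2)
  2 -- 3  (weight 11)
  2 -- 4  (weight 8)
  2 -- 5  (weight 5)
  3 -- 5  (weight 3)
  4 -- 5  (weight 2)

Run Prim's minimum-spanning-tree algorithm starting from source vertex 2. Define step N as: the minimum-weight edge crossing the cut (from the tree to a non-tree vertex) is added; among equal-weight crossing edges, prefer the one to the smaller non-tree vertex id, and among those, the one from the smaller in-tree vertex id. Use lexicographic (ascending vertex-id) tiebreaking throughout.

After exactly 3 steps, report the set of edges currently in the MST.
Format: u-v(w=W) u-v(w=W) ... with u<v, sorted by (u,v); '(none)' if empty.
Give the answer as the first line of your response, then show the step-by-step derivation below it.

0-5(w=1) 2-5(w=5) 4-5(w=2)

step 1: add edge 2-5 (w=5); MST = {2-5(w=5)}
step 2: add edge 0-5 (w=1); MST = {0-5(w=1) 2-5(w=5)}
step 3: add edge 4-5 (w=2); MST = {0-5(w=1) 2-5(w=5) 4-5(w=2)}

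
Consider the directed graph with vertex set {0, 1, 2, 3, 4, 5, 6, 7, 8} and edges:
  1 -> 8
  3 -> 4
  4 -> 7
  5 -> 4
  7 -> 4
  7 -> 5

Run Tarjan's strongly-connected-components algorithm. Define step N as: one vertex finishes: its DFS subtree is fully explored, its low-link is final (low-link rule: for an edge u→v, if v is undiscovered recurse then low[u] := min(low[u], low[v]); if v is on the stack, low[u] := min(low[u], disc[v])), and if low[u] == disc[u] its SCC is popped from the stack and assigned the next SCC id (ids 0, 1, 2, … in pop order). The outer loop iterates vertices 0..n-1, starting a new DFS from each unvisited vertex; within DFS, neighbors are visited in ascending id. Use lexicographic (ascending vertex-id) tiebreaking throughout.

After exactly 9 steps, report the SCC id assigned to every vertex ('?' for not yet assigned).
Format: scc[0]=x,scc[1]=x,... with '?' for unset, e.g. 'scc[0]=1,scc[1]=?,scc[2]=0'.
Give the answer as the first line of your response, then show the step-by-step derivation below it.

scc[0]=0,scc[1]=2,scc[2]=3,scc[3]=5,scc[4]=4,scc[5]=4,scc[6]=6,scc[7]=4,scc[8]=1

step 1: low=(low[0]=0,low[1]=?,low[2]=?,low[3]=?,low[4]=?,low[5]=?,low[6]=?,low[7]=?,low[8]=?); scc=(scc[0]=0,scc[1]=?,scc[2]=?,scc[3]=?,scc[4]=?,scc[5]=?,scc[6]=?,scc[7]=?,scc[8]=?)
step 2: low=(low[0]=0,low[1]=1,low[2]=?,low[3]=?,low[4]=?,low[5]=?,low[6]=?,low[7]=?,low[8]=2); scc=(scc[0]=0,scc[1]=?,scc[2]=?,scc[3]=?,scc[4]=?,scc[5]=?,scc[6]=?,scc[7]=?,scc[8]=1)
step 3: low=(low[0]=0,low[1]=1,low[2]=?,low[3]=?,low[4]=?,low[5]=?,low[6]=?,low[7]=?,low[8]=2); scc=(scc[0]=0,scc[1]=2,scc[2]=?,scc[3]=?,scc[4]=?,scc[5]=?,scc[6]=?,scc[7]=?,scc[8]=1)
step 4: low=(low[0]=0,low[1]=1,low[2]=3,low[3]=?,low[4]=?,low[5]=?,low[6]=?,low[7]=?,low[8]=2); scc=(scc[0]=0,scc[1]=2,scc[2]=3,scc[3]=?,scc[4]=?,scc[5]=?,scc[6]=?,scc[7]=?,scc[8]=1)
step 5: low=(low[0]=0,low[1]=1,low[2]=3,low[3]=4,low[4]=5,low[5]=5,low[6]=?,low[7]=5,low[8]=2); scc=(scc[0]=0,scc[1]=2,scc[2]=3,scc[3]=?,scc[4]=?,scc[5]=?,scc[6]=?,scc[7]=?,scc[8]=1)
step 6: low=(low[0]=0,low[1]=1,low[2]=3,low[3]=4,low[4]=5,low[5]=5,low[6]=?,low[7]=5,low[8]=2); scc=(scc[0]=0,scc[1]=2,scc[2]=3,scc[3]=?,scc[4]=?,scc[5]=?,scc[6]=?,scc[7]=?,scc[8]=1)
step 7: low=(low[0]=0,low[1]=1,low[2]=3,low[3]=4,low[4]=5,low[5]=5,low[6]=?,low[7]=5,low[8]=2); scc=(scc[0]=0,scc[1]=2,scc[2]=3,scc[3]=?,scc[4]=4,scc[5]=4,scc[6]=?,scc[7]=4,scc[8]=1)
step 8: low=(low[0]=0,low[1]=1,low[2]=3,low[3]=4,low[4]=5,low[5]=5,low[6]=?,low[7]=5,low[8]=2); scc=(scc[0]=0,scc[1]=2,scc[2]=3,scc[3]=5,scc[4]=4,scc[5]=4,scc[6]=?,scc[7]=4,scc[8]=1)
step 9: low=(low[0]=0,low[1]=1,low[2]=3,low[3]=4,low[4]=5,low[5]=5,low[6]=8,low[7]=5,low[8]=2); scc=(scc[0]=0,scc[1]=2,scc[2]=3,scc[3]=5,scc[4]=4,scc[5]=4,scc[6]=6,scc[7]=4,scc[8]=1)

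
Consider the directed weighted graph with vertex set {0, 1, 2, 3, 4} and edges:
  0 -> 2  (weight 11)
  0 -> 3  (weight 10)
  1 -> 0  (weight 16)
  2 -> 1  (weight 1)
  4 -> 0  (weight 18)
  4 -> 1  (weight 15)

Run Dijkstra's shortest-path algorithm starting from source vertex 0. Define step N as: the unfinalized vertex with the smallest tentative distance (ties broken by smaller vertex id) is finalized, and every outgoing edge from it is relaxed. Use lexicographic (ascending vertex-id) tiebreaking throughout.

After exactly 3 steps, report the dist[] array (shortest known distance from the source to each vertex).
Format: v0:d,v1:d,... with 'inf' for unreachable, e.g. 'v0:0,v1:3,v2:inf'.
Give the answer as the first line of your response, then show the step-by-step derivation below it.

v0:0,v1:12,v2:11,v3:10,v4:inf

step 1: dist = v0:0,v1:inf,v2:11,v3:10,v4:inf
step 2: dist = v0:0,v1:inf,v2:11,v3:10,v4:inf
step 3: dist = v0:0,v1:12,v2:11,v3:10,v4:inf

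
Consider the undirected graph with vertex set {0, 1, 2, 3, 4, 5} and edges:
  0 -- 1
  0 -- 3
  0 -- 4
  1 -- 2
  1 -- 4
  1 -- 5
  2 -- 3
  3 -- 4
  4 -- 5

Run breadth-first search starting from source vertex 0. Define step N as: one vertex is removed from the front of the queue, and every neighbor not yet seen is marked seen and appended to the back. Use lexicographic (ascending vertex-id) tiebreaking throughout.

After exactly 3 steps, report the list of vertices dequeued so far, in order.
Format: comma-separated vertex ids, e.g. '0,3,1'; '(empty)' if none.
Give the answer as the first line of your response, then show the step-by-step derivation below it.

0,1,3

step 1: dequeue 0; queue=[1,3,4]; order=0
step 2: dequeue 1; queue=[3,4,2,5]; order=0,1
step 3: dequeue 3; queue=[4,2,5]; order=0,1,3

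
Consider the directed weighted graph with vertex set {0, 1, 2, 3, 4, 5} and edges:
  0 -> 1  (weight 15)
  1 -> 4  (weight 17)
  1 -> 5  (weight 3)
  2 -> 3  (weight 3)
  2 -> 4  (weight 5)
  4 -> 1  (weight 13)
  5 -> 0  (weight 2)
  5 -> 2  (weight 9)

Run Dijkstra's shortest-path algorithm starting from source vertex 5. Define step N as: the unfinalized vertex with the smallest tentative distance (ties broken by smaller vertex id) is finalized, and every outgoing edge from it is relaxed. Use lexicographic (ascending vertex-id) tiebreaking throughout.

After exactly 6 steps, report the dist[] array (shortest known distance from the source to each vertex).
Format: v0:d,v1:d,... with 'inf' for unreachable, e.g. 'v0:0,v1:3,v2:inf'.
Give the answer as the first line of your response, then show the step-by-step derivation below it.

v0:2,v1:17,v2:9,v3:12,v4:14,v5:0

step 1: dist = v0:2,v1:inf,v2:9,v3:inf,v4:inf,v5:0
step 2: dist = v0:2,v1:17,v2:9,v3:inf,v4:inf,v5:0
step 3: dist = v0:2,v1:17,v2:9,v3:12,v4:14,v5:0
step 4: dist = v0:2,v1:17,v2:9,v3:12,v4:14,v5:0
step 5: dist = v0:2,v1:17,v2:9,v3:12,v4:14,v5:0
step 6: dist = v0:2,v1:17,v2:9,v3:12,v4:14,v5:0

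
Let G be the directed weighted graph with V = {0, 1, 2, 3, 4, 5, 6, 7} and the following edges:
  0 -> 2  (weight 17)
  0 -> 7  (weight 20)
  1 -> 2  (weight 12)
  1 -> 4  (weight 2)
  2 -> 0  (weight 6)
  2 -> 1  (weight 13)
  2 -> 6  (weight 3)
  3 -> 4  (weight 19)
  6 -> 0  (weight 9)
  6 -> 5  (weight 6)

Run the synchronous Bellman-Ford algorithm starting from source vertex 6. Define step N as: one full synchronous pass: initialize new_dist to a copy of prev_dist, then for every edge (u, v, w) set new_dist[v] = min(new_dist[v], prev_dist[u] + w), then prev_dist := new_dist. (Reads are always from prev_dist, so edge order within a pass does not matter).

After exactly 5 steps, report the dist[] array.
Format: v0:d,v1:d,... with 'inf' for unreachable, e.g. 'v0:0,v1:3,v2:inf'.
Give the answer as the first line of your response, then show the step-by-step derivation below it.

v0:9,v1:39,v2:26,v3:inf,v4:41,v5:6,v6:0,v7:29

step 1: dist = v0:9,v1:inf,v2:inf,v3:inf,v4:inf,v5:6,v6:0,v7:inf
step 2: dist = v0:9,v1:inf,v2:26,v3:inf,v4:inf,v5:6,v6:0,v7:29
step 3: dist = v0:9,v1:39,v2:26,v3:inf,v4:inf,v5:6,v6:0,v7:29
step 4: dist = v0:9,v1:39,v2:26,v3:inf,v4:41,v5:6,v6:0,v7:29
step 5: dist = v0:9,v1:39,v2:26,v3:inf,v4:41,v5:6,v6:0,v7:29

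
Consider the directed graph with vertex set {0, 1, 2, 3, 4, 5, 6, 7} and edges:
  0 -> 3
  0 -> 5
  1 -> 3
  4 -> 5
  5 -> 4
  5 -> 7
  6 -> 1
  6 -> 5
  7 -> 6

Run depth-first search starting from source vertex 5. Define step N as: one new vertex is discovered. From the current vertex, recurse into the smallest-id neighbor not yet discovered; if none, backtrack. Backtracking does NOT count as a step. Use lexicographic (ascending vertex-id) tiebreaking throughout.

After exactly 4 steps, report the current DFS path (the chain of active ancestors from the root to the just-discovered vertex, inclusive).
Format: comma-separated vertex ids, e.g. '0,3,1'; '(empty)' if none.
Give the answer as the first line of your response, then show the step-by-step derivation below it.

5,7,6

step 1: discover 5; path=5; order=5
step 2: discover 4; path=5>4; order=5,4
step 3: discover 7; path=5>7; order=5,4,7
step 4: discover 6; path=5>7>6; order=5,4,7,6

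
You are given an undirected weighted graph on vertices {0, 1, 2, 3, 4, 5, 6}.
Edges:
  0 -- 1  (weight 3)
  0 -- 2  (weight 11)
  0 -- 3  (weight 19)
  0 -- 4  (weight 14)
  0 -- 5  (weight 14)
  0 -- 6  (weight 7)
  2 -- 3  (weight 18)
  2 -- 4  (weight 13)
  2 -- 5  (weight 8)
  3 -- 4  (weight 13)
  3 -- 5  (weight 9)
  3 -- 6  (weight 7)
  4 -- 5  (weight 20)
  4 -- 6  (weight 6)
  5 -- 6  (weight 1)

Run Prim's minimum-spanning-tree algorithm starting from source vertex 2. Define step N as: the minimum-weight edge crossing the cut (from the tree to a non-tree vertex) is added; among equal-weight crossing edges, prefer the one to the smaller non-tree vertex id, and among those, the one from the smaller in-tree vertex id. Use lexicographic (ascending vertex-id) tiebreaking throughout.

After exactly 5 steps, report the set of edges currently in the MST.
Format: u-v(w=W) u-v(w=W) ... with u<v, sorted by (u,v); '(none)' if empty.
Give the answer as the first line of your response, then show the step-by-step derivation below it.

0-1(w=3) 0-6(w=7) 2-5(w=8) 4-6(w=6) 5-6(w=1)

step 1: add edge 2-5 (w=8); MST = {2-5(w=8)}
step 2: add edge 5-6 (w=1); MST = {2-5(w=8) 5-6(w=1)}
step 3: add edge 4-6 (w=6); MST = {2-5(w=8) 4-6(w=6) 5-6(w=1)}
step 4: add edge 0-6 (w=7); MST = {0-6(w=7) 2-5(w=8) 4-6(w=6) 5-6(w=1)}
step 5: add edge 0-1 (w=3); MST = {0-1(w=3) 0-6(w=7) 2-5(w=8) 4-6(w=6) 5-6(w=1)}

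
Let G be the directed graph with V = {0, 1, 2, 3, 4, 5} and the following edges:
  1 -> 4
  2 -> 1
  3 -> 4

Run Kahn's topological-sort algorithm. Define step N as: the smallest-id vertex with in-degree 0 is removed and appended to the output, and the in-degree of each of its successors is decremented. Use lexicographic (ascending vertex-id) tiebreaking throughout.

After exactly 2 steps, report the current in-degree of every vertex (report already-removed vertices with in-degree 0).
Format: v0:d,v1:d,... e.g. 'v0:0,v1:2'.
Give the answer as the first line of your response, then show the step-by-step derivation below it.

v0:0,v1:0,v2:0,v3:0,v4:2,v5:0

step 1: output 0; order=[0]; indeg=(0,1,0,0,2,0)
step 2: output 2; order=[0,2]; indeg=(0,0,0,0,2,0)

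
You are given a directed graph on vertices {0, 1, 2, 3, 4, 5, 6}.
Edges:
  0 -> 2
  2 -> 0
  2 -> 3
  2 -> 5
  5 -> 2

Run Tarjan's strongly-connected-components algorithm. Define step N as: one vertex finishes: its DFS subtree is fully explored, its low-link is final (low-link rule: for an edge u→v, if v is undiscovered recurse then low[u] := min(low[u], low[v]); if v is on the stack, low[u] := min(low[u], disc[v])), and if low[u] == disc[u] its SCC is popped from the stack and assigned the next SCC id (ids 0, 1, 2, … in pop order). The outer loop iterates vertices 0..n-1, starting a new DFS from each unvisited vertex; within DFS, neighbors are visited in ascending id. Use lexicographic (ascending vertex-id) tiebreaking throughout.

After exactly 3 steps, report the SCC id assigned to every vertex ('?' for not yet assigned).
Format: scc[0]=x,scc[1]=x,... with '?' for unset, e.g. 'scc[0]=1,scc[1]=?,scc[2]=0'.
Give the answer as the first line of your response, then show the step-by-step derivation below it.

scc[0]=?,scc[1]=?,scc[2]=?,scc[3]=0,scc[4]=?,scc[5]=?,scc[6]=?

step 1: low=(low[0]=0,low[1]=?,low[2]=0,low[3]=2,low[4]=?,low[5]=?,low[6]=?); scc=(scc[0]=?,scc[1]=?,scc[2]=?,scc[3]=0,scc[4]=?,scc[5]=?,scc[6]=?)
step 2: low=(low[0]=0,low[1]=?,low[2]=0,low[3]=2,low[4]=?,low[5]=1,low[6]=?); scc=(scc[0]=?,scc[1]=?,scc[2]=?,scc[3]=0,scc[4]=?,scc[5]=?,scc[6]=?)
step 3: low=(low[0]=0,low[1]=?,low[2]=0,low[3]=2,low[4]=?,low[5]=1,low[6]=?); scc=(scc[0]=?,scc[1]=?,scc[2]=?,scc[3]=0,scc[4]=?,scc[5]=?,scc[6]=?)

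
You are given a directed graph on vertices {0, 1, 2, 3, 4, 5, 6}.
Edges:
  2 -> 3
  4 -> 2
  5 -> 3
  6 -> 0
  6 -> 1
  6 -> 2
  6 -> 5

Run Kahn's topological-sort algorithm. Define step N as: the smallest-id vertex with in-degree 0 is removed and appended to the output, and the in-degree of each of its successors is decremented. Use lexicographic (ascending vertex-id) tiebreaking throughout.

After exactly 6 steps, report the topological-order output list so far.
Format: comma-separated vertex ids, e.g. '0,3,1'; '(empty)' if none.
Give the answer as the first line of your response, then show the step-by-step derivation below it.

4,6,0,1,2,5

step 1: output 4; order=[4]; indeg=(1,1,1,2,0,1,0)
step 2: output 6; order=[4,6]; indeg=(0,0,0,2,0,0,0)
step 3: output 0; order=[4,6,0]; indeg=(0,0,0,2,0,0,0)
step 4: output 1; order=[4,6,0,1]; indeg=(0,0,0,2,0,0,0)
step 5: output 2; order=[4,6,0,1,2]; indeg=(0,0,0,1,0,0,0)
step 6: output 5; order=[4,6,0,1,2,5]; indeg=(0,0,0,0,0,0,0)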